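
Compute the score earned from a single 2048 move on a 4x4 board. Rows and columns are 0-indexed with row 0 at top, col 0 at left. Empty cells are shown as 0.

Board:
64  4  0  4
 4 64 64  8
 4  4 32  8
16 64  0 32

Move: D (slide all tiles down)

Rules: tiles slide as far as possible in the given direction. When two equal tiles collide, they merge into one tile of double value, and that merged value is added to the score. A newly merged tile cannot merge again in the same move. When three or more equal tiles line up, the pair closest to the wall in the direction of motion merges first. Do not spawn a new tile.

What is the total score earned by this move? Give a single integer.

Slide down:
col 0: [64, 4, 4, 16] -> [0, 64, 8, 16]  score +8 (running 8)
col 1: [4, 64, 4, 64] -> [4, 64, 4, 64]  score +0 (running 8)
col 2: [0, 64, 32, 0] -> [0, 0, 64, 32]  score +0 (running 8)
col 3: [4, 8, 8, 32] -> [0, 4, 16, 32]  score +16 (running 24)
Board after move:
 0  4  0  0
64 64  0  4
 8  4 64 16
16 64 32 32

Answer: 24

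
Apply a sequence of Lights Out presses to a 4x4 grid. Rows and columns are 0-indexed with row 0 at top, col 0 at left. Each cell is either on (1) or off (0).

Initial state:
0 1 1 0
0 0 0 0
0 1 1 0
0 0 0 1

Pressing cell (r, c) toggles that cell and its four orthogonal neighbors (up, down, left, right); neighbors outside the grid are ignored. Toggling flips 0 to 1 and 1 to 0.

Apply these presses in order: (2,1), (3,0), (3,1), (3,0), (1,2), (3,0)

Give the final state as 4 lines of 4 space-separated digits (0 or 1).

After press 1 at (2,1):
0 1 1 0
0 1 0 0
1 0 0 0
0 1 0 1

After press 2 at (3,0):
0 1 1 0
0 1 0 0
0 0 0 0
1 0 0 1

After press 3 at (3,1):
0 1 1 0
0 1 0 0
0 1 0 0
0 1 1 1

After press 4 at (3,0):
0 1 1 0
0 1 0 0
1 1 0 0
1 0 1 1

After press 5 at (1,2):
0 1 0 0
0 0 1 1
1 1 1 0
1 0 1 1

After press 6 at (3,0):
0 1 0 0
0 0 1 1
0 1 1 0
0 1 1 1

Answer: 0 1 0 0
0 0 1 1
0 1 1 0
0 1 1 1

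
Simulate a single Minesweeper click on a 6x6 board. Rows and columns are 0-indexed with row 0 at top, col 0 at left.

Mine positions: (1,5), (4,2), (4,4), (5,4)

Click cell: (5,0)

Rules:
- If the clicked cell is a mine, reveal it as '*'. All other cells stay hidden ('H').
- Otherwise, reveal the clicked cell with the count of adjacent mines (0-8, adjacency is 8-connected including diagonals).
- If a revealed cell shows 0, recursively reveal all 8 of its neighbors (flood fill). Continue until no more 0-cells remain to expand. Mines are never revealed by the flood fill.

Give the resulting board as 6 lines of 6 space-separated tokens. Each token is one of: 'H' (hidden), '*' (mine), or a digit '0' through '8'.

0 0 0 0 1 H
0 0 0 0 1 H
0 0 0 0 1 H
0 1 1 2 1 H
0 1 H H H H
0 1 H H H H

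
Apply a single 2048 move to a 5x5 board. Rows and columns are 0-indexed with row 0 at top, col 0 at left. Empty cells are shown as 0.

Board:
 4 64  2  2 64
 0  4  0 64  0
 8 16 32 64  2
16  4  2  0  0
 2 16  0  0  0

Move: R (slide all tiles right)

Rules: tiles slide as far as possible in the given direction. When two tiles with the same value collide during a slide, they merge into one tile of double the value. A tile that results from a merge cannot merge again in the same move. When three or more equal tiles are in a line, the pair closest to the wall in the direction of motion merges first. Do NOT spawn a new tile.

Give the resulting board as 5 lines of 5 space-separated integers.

Slide right:
row 0: [4, 64, 2, 2, 64] -> [0, 4, 64, 4, 64]
row 1: [0, 4, 0, 64, 0] -> [0, 0, 0, 4, 64]
row 2: [8, 16, 32, 64, 2] -> [8, 16, 32, 64, 2]
row 3: [16, 4, 2, 0, 0] -> [0, 0, 16, 4, 2]
row 4: [2, 16, 0, 0, 0] -> [0, 0, 0, 2, 16]

Answer:  0  4 64  4 64
 0  0  0  4 64
 8 16 32 64  2
 0  0 16  4  2
 0  0  0  2 16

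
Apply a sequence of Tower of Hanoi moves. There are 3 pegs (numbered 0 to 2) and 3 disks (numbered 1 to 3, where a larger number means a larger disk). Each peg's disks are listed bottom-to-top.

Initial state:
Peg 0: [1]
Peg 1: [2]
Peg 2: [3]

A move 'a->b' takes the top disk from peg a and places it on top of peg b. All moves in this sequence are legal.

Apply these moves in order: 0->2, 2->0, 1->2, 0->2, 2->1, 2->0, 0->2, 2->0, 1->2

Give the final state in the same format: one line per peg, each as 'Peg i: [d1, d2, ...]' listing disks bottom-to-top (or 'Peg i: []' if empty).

After move 1 (0->2):
Peg 0: []
Peg 1: [2]
Peg 2: [3, 1]

After move 2 (2->0):
Peg 0: [1]
Peg 1: [2]
Peg 2: [3]

After move 3 (1->2):
Peg 0: [1]
Peg 1: []
Peg 2: [3, 2]

After move 4 (0->2):
Peg 0: []
Peg 1: []
Peg 2: [3, 2, 1]

After move 5 (2->1):
Peg 0: []
Peg 1: [1]
Peg 2: [3, 2]

After move 6 (2->0):
Peg 0: [2]
Peg 1: [1]
Peg 2: [3]

After move 7 (0->2):
Peg 0: []
Peg 1: [1]
Peg 2: [3, 2]

After move 8 (2->0):
Peg 0: [2]
Peg 1: [1]
Peg 2: [3]

After move 9 (1->2):
Peg 0: [2]
Peg 1: []
Peg 2: [3, 1]

Answer: Peg 0: [2]
Peg 1: []
Peg 2: [3, 1]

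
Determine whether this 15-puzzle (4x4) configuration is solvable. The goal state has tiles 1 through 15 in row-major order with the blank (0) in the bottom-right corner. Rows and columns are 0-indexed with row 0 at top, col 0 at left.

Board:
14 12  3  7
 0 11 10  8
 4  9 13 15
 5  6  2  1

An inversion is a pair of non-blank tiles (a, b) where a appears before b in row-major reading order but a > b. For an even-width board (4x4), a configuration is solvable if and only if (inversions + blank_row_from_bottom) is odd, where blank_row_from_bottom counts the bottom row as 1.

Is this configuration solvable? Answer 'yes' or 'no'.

Inversions: 70
Blank is in row 1 (0-indexed from top), which is row 3 counting from the bottom (bottom = 1).
70 + 3 = 73, which is odd, so the puzzle is solvable.

Answer: yes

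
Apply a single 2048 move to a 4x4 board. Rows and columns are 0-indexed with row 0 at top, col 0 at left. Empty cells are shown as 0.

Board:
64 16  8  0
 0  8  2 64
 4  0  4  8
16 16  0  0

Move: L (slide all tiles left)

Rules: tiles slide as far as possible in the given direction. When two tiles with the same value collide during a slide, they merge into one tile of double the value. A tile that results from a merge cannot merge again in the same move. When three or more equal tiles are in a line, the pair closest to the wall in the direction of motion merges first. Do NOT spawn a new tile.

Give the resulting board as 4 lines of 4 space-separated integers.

Slide left:
row 0: [64, 16, 8, 0] -> [64, 16, 8, 0]
row 1: [0, 8, 2, 64] -> [8, 2, 64, 0]
row 2: [4, 0, 4, 8] -> [8, 8, 0, 0]
row 3: [16, 16, 0, 0] -> [32, 0, 0, 0]

Answer: 64 16  8  0
 8  2 64  0
 8  8  0  0
32  0  0  0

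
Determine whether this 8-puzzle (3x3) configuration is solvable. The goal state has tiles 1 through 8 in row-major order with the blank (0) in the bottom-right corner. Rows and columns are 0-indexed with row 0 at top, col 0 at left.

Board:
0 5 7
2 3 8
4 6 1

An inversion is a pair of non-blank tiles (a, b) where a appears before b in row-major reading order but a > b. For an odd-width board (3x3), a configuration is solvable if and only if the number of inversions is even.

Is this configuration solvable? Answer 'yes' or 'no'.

Answer: yes

Derivation:
Inversions (pairs i<j in row-major order where tile[i] > tile[j] > 0): 16
16 is even, so the puzzle is solvable.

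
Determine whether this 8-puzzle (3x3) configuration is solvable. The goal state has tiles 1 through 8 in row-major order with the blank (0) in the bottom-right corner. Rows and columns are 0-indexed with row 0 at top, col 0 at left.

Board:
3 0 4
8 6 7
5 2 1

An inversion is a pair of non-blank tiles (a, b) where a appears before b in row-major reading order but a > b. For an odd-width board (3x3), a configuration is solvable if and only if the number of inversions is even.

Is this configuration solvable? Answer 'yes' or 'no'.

Inversions (pairs i<j in row-major order where tile[i] > tile[j] > 0): 18
18 is even, so the puzzle is solvable.

Answer: yes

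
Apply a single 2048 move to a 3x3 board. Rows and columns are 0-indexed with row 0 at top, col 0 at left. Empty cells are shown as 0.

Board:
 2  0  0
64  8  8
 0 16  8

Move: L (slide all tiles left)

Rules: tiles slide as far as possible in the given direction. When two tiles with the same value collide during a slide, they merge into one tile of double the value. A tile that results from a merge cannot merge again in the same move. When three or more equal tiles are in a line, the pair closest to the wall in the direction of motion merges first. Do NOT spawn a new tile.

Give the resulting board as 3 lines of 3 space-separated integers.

Answer:  2  0  0
64 16  0
16  8  0

Derivation:
Slide left:
row 0: [2, 0, 0] -> [2, 0, 0]
row 1: [64, 8, 8] -> [64, 16, 0]
row 2: [0, 16, 8] -> [16, 8, 0]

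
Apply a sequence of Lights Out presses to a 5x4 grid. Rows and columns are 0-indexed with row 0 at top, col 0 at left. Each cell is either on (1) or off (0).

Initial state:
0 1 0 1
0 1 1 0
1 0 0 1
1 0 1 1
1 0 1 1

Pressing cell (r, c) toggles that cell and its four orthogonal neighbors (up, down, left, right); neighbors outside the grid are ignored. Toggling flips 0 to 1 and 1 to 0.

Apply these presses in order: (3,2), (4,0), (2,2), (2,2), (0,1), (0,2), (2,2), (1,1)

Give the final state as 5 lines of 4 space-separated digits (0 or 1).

Answer: 1 0 0 0
1 1 0 0
1 0 0 0
0 1 1 0
0 1 0 1

Derivation:
After press 1 at (3,2):
0 1 0 1
0 1 1 0
1 0 1 1
1 1 0 0
1 0 0 1

After press 2 at (4,0):
0 1 0 1
0 1 1 0
1 0 1 1
0 1 0 0
0 1 0 1

After press 3 at (2,2):
0 1 0 1
0 1 0 0
1 1 0 0
0 1 1 0
0 1 0 1

After press 4 at (2,2):
0 1 0 1
0 1 1 0
1 0 1 1
0 1 0 0
0 1 0 1

After press 5 at (0,1):
1 0 1 1
0 0 1 0
1 0 1 1
0 1 0 0
0 1 0 1

After press 6 at (0,2):
1 1 0 0
0 0 0 0
1 0 1 1
0 1 0 0
0 1 0 1

After press 7 at (2,2):
1 1 0 0
0 0 1 0
1 1 0 0
0 1 1 0
0 1 0 1

After press 8 at (1,1):
1 0 0 0
1 1 0 0
1 0 0 0
0 1 1 0
0 1 0 1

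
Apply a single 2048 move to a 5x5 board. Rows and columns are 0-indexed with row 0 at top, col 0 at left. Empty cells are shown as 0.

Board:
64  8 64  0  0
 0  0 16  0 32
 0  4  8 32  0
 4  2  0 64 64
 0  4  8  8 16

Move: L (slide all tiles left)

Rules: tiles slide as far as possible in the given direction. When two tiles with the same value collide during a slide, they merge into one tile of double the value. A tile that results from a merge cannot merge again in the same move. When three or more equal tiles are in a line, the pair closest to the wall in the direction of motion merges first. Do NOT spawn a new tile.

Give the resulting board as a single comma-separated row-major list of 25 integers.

Answer: 64, 8, 64, 0, 0, 16, 32, 0, 0, 0, 4, 8, 32, 0, 0, 4, 2, 128, 0, 0, 4, 16, 16, 0, 0

Derivation:
Slide left:
row 0: [64, 8, 64, 0, 0] -> [64, 8, 64, 0, 0]
row 1: [0, 0, 16, 0, 32] -> [16, 32, 0, 0, 0]
row 2: [0, 4, 8, 32, 0] -> [4, 8, 32, 0, 0]
row 3: [4, 2, 0, 64, 64] -> [4, 2, 128, 0, 0]
row 4: [0, 4, 8, 8, 16] -> [4, 16, 16, 0, 0]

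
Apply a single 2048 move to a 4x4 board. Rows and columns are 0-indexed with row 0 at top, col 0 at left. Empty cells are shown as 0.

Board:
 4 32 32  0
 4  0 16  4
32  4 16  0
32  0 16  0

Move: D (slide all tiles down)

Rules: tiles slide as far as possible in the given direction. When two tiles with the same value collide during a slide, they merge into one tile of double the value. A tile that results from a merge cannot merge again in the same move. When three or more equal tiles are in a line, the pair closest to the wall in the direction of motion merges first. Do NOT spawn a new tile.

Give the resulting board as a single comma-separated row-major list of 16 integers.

Answer: 0, 0, 0, 0, 0, 0, 32, 0, 8, 32, 16, 0, 64, 4, 32, 4

Derivation:
Slide down:
col 0: [4, 4, 32, 32] -> [0, 0, 8, 64]
col 1: [32, 0, 4, 0] -> [0, 0, 32, 4]
col 2: [32, 16, 16, 16] -> [0, 32, 16, 32]
col 3: [0, 4, 0, 0] -> [0, 0, 0, 4]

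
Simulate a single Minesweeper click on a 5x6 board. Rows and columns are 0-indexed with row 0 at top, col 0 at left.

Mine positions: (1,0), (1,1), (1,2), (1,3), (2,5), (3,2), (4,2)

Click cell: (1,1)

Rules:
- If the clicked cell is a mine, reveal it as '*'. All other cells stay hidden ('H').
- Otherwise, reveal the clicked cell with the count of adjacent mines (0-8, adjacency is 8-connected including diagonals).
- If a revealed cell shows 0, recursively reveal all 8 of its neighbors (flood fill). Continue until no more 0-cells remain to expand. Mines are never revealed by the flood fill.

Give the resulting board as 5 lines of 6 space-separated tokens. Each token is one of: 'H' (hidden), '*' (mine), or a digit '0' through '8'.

H H H H H H
H * H H H H
H H H H H H
H H H H H H
H H H H H H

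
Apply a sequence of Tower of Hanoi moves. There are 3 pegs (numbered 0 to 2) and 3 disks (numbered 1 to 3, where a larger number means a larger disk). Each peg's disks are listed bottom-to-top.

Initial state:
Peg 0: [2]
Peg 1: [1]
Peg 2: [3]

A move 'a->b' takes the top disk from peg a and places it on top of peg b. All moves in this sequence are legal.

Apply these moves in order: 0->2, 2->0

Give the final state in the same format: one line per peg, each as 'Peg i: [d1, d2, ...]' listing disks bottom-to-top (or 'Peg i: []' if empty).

After move 1 (0->2):
Peg 0: []
Peg 1: [1]
Peg 2: [3, 2]

After move 2 (2->0):
Peg 0: [2]
Peg 1: [1]
Peg 2: [3]

Answer: Peg 0: [2]
Peg 1: [1]
Peg 2: [3]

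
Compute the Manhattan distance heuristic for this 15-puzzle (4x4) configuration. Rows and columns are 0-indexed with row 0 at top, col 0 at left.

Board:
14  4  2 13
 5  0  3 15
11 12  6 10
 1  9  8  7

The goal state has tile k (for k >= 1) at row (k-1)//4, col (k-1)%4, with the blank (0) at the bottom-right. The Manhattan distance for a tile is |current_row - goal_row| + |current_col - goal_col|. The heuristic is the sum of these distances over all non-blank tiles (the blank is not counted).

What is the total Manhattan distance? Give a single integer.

Answer: 36

Derivation:
Tile 14: at (0,0), goal (3,1), distance |0-3|+|0-1| = 4
Tile 4: at (0,1), goal (0,3), distance |0-0|+|1-3| = 2
Tile 2: at (0,2), goal (0,1), distance |0-0|+|2-1| = 1
Tile 13: at (0,3), goal (3,0), distance |0-3|+|3-0| = 6
Tile 5: at (1,0), goal (1,0), distance |1-1|+|0-0| = 0
Tile 3: at (1,2), goal (0,2), distance |1-0|+|2-2| = 1
Tile 15: at (1,3), goal (3,2), distance |1-3|+|3-2| = 3
Tile 11: at (2,0), goal (2,2), distance |2-2|+|0-2| = 2
Tile 12: at (2,1), goal (2,3), distance |2-2|+|1-3| = 2
Tile 6: at (2,2), goal (1,1), distance |2-1|+|2-1| = 2
Tile 10: at (2,3), goal (2,1), distance |2-2|+|3-1| = 2
Tile 1: at (3,0), goal (0,0), distance |3-0|+|0-0| = 3
Tile 9: at (3,1), goal (2,0), distance |3-2|+|1-0| = 2
Tile 8: at (3,2), goal (1,3), distance |3-1|+|2-3| = 3
Tile 7: at (3,3), goal (1,2), distance |3-1|+|3-2| = 3
Sum: 4 + 2 + 1 + 6 + 0 + 1 + 3 + 2 + 2 + 2 + 2 + 3 + 2 + 3 + 3 = 36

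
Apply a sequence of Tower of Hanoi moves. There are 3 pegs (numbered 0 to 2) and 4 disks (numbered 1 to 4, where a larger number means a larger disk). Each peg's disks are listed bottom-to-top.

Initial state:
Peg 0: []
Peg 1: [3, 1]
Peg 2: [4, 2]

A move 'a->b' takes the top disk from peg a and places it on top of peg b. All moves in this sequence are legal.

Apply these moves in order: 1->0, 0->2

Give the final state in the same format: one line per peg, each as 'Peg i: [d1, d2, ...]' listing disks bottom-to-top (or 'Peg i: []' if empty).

After move 1 (1->0):
Peg 0: [1]
Peg 1: [3]
Peg 2: [4, 2]

After move 2 (0->2):
Peg 0: []
Peg 1: [3]
Peg 2: [4, 2, 1]

Answer: Peg 0: []
Peg 1: [3]
Peg 2: [4, 2, 1]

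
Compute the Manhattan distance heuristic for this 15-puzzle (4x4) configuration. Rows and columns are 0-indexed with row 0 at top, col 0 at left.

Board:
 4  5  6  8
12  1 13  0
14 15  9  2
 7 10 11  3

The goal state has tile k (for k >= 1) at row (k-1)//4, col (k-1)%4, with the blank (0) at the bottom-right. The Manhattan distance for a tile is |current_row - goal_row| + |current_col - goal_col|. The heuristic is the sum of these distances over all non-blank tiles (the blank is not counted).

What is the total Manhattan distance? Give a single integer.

Answer: 38

Derivation:
Tile 4: (0,0)->(0,3) = 3
Tile 5: (0,1)->(1,0) = 2
Tile 6: (0,2)->(1,1) = 2
Tile 8: (0,3)->(1,3) = 1
Tile 12: (1,0)->(2,3) = 4
Tile 1: (1,1)->(0,0) = 2
Tile 13: (1,2)->(3,0) = 4
Tile 14: (2,0)->(3,1) = 2
Tile 15: (2,1)->(3,2) = 2
Tile 9: (2,2)->(2,0) = 2
Tile 2: (2,3)->(0,1) = 4
Tile 7: (3,0)->(1,2) = 4
Tile 10: (3,1)->(2,1) = 1
Tile 11: (3,2)->(2,2) = 1
Tile 3: (3,3)->(0,2) = 4
Sum: 3 + 2 + 2 + 1 + 4 + 2 + 4 + 2 + 2 + 2 + 4 + 4 + 1 + 1 + 4 = 38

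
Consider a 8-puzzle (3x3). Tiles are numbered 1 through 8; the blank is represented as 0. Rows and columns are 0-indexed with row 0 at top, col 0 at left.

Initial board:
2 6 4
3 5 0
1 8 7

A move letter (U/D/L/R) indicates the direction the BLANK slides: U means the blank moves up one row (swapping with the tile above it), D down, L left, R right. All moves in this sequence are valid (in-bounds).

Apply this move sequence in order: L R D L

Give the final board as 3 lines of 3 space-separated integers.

Answer: 2 6 4
3 5 7
1 0 8

Derivation:
After move 1 (L):
2 6 4
3 0 5
1 8 7

After move 2 (R):
2 6 4
3 5 0
1 8 7

After move 3 (D):
2 6 4
3 5 7
1 8 0

After move 4 (L):
2 6 4
3 5 7
1 0 8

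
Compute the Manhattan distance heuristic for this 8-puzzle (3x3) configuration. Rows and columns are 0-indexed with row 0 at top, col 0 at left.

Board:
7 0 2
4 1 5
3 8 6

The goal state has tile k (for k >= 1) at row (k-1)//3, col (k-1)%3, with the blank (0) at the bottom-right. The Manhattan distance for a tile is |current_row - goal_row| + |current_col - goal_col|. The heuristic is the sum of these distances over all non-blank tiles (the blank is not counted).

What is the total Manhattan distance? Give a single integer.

Tile 7: (0,0)->(2,0) = 2
Tile 2: (0,2)->(0,1) = 1
Tile 4: (1,0)->(1,0) = 0
Tile 1: (1,1)->(0,0) = 2
Tile 5: (1,2)->(1,1) = 1
Tile 3: (2,0)->(0,2) = 4
Tile 8: (2,1)->(2,1) = 0
Tile 6: (2,2)->(1,2) = 1
Sum: 2 + 1 + 0 + 2 + 1 + 4 + 0 + 1 = 11

Answer: 11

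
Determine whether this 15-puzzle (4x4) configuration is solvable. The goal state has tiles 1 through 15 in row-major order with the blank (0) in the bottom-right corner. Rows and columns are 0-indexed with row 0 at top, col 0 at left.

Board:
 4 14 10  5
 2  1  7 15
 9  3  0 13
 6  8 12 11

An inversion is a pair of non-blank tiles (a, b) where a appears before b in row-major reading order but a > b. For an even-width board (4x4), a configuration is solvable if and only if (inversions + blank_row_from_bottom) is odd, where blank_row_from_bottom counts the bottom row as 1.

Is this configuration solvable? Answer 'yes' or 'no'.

Inversions: 44
Blank is in row 2 (0-indexed from top), which is row 2 counting from the bottom (bottom = 1).
44 + 2 = 46, which is even, so the puzzle is not solvable.

Answer: no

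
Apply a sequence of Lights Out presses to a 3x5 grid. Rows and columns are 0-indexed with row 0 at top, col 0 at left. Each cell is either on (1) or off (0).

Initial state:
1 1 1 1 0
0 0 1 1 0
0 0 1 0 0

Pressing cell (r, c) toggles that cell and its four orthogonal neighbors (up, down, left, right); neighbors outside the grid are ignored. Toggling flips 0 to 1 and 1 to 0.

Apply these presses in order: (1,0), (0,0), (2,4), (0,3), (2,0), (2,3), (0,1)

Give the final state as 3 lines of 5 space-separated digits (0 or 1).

After press 1 at (1,0):
0 1 1 1 0
1 1 1 1 0
1 0 1 0 0

After press 2 at (0,0):
1 0 1 1 0
0 1 1 1 0
1 0 1 0 0

After press 3 at (2,4):
1 0 1 1 0
0 1 1 1 1
1 0 1 1 1

After press 4 at (0,3):
1 0 0 0 1
0 1 1 0 1
1 0 1 1 1

After press 5 at (2,0):
1 0 0 0 1
1 1 1 0 1
0 1 1 1 1

After press 6 at (2,3):
1 0 0 0 1
1 1 1 1 1
0 1 0 0 0

After press 7 at (0,1):
0 1 1 0 1
1 0 1 1 1
0 1 0 0 0

Answer: 0 1 1 0 1
1 0 1 1 1
0 1 0 0 0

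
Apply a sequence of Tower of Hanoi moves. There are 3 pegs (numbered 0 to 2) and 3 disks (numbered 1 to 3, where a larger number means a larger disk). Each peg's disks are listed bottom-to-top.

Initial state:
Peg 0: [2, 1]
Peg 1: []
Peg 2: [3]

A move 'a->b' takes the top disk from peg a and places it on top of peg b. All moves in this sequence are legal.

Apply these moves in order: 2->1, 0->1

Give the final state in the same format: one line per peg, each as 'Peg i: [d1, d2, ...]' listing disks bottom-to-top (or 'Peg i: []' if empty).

After move 1 (2->1):
Peg 0: [2, 1]
Peg 1: [3]
Peg 2: []

After move 2 (0->1):
Peg 0: [2]
Peg 1: [3, 1]
Peg 2: []

Answer: Peg 0: [2]
Peg 1: [3, 1]
Peg 2: []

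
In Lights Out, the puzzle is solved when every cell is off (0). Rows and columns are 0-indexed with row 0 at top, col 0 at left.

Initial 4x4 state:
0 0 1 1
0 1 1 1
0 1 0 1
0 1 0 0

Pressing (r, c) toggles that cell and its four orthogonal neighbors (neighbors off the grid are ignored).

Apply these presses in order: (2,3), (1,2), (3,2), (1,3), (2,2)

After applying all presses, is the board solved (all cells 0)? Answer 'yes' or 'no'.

Answer: yes

Derivation:
After press 1 at (2,3):
0 0 1 1
0 1 1 0
0 1 1 0
0 1 0 1

After press 2 at (1,2):
0 0 0 1
0 0 0 1
0 1 0 0
0 1 0 1

After press 3 at (3,2):
0 0 0 1
0 0 0 1
0 1 1 0
0 0 1 0

After press 4 at (1,3):
0 0 0 0
0 0 1 0
0 1 1 1
0 0 1 0

After press 5 at (2,2):
0 0 0 0
0 0 0 0
0 0 0 0
0 0 0 0

Lights still on: 0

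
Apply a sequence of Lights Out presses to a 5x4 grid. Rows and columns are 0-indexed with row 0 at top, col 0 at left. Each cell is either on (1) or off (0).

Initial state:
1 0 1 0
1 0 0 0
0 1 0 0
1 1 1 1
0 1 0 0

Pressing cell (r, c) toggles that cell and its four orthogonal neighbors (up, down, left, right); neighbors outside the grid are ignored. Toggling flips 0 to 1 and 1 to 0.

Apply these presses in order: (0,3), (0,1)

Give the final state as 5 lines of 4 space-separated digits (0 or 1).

Answer: 0 1 1 1
1 1 0 1
0 1 0 0
1 1 1 1
0 1 0 0

Derivation:
After press 1 at (0,3):
1 0 0 1
1 0 0 1
0 1 0 0
1 1 1 1
0 1 0 0

After press 2 at (0,1):
0 1 1 1
1 1 0 1
0 1 0 0
1 1 1 1
0 1 0 0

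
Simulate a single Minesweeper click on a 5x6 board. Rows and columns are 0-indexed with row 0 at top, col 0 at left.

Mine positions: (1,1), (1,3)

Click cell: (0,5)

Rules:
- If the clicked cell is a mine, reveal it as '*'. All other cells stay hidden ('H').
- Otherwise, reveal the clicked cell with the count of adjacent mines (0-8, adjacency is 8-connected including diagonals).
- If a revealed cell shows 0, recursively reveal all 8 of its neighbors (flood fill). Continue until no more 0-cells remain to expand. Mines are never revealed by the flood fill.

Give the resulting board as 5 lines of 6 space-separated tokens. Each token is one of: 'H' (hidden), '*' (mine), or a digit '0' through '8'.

H H H H 1 0
H H H H 1 0
1 1 2 1 1 0
0 0 0 0 0 0
0 0 0 0 0 0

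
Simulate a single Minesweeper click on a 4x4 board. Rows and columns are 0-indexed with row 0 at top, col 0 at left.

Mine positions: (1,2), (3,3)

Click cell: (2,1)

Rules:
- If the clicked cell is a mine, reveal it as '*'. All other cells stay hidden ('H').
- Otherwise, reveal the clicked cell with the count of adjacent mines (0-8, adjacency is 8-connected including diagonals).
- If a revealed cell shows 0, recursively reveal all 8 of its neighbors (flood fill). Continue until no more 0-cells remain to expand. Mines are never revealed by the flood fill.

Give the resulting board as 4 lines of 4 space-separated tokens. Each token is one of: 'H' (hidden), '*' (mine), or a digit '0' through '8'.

H H H H
H H H H
H 1 H H
H H H H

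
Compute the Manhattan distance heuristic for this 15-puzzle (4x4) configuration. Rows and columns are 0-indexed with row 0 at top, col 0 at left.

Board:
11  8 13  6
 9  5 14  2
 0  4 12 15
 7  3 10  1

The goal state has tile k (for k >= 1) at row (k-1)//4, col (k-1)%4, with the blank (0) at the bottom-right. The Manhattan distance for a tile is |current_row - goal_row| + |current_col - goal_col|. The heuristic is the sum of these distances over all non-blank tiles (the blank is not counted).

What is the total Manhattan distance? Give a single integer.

Tile 11: (0,0)->(2,2) = 4
Tile 8: (0,1)->(1,3) = 3
Tile 13: (0,2)->(3,0) = 5
Tile 6: (0,3)->(1,1) = 3
Tile 9: (1,0)->(2,0) = 1
Tile 5: (1,1)->(1,0) = 1
Tile 14: (1,2)->(3,1) = 3
Tile 2: (1,3)->(0,1) = 3
Tile 4: (2,1)->(0,3) = 4
Tile 12: (2,2)->(2,3) = 1
Tile 15: (2,3)->(3,2) = 2
Tile 7: (3,0)->(1,2) = 4
Tile 3: (3,1)->(0,2) = 4
Tile 10: (3,2)->(2,1) = 2
Tile 1: (3,3)->(0,0) = 6
Sum: 4 + 3 + 5 + 3 + 1 + 1 + 3 + 3 + 4 + 1 + 2 + 4 + 4 + 2 + 6 = 46

Answer: 46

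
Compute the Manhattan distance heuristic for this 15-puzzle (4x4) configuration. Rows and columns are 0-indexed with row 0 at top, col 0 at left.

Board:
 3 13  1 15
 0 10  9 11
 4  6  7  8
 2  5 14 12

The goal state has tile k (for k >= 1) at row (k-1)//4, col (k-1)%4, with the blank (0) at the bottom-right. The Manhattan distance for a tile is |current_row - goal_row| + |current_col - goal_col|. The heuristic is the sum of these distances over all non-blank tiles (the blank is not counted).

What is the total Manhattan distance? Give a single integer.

Tile 3: at (0,0), goal (0,2), distance |0-0|+|0-2| = 2
Tile 13: at (0,1), goal (3,0), distance |0-3|+|1-0| = 4
Tile 1: at (0,2), goal (0,0), distance |0-0|+|2-0| = 2
Tile 15: at (0,3), goal (3,2), distance |0-3|+|3-2| = 4
Tile 10: at (1,1), goal (2,1), distance |1-2|+|1-1| = 1
Tile 9: at (1,2), goal (2,0), distance |1-2|+|2-0| = 3
Tile 11: at (1,3), goal (2,2), distance |1-2|+|3-2| = 2
Tile 4: at (2,0), goal (0,3), distance |2-0|+|0-3| = 5
Tile 6: at (2,1), goal (1,1), distance |2-1|+|1-1| = 1
Tile 7: at (2,2), goal (1,2), distance |2-1|+|2-2| = 1
Tile 8: at (2,3), goal (1,3), distance |2-1|+|3-3| = 1
Tile 2: at (3,0), goal (0,1), distance |3-0|+|0-1| = 4
Tile 5: at (3,1), goal (1,0), distance |3-1|+|1-0| = 3
Tile 14: at (3,2), goal (3,1), distance |3-3|+|2-1| = 1
Tile 12: at (3,3), goal (2,3), distance |3-2|+|3-3| = 1
Sum: 2 + 4 + 2 + 4 + 1 + 3 + 2 + 5 + 1 + 1 + 1 + 4 + 3 + 1 + 1 = 35

Answer: 35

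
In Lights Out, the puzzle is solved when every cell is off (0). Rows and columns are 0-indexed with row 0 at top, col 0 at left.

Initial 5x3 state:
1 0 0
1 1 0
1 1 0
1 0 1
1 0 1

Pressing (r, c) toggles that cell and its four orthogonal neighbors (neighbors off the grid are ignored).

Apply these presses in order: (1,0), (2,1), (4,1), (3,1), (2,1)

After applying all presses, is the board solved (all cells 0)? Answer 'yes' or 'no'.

After press 1 at (1,0):
0 0 0
0 0 0
0 1 0
1 0 1
1 0 1

After press 2 at (2,1):
0 0 0
0 1 0
1 0 1
1 1 1
1 0 1

After press 3 at (4,1):
0 0 0
0 1 0
1 0 1
1 0 1
0 1 0

After press 4 at (3,1):
0 0 0
0 1 0
1 1 1
0 1 0
0 0 0

After press 5 at (2,1):
0 0 0
0 0 0
0 0 0
0 0 0
0 0 0

Lights still on: 0

Answer: yes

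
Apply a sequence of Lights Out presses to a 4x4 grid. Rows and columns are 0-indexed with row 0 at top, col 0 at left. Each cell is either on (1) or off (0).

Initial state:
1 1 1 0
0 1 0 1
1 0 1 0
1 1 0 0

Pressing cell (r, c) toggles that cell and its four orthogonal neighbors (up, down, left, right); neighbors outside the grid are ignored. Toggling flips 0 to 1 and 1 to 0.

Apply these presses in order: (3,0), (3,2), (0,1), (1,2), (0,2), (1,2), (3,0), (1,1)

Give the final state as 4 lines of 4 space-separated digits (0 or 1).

After press 1 at (3,0):
1 1 1 0
0 1 0 1
0 0 1 0
0 0 0 0

After press 2 at (3,2):
1 1 1 0
0 1 0 1
0 0 0 0
0 1 1 1

After press 3 at (0,1):
0 0 0 0
0 0 0 1
0 0 0 0
0 1 1 1

After press 4 at (1,2):
0 0 1 0
0 1 1 0
0 0 1 0
0 1 1 1

After press 5 at (0,2):
0 1 0 1
0 1 0 0
0 0 1 0
0 1 1 1

After press 6 at (1,2):
0 1 1 1
0 0 1 1
0 0 0 0
0 1 1 1

After press 7 at (3,0):
0 1 1 1
0 0 1 1
1 0 0 0
1 0 1 1

After press 8 at (1,1):
0 0 1 1
1 1 0 1
1 1 0 0
1 0 1 1

Answer: 0 0 1 1
1 1 0 1
1 1 0 0
1 0 1 1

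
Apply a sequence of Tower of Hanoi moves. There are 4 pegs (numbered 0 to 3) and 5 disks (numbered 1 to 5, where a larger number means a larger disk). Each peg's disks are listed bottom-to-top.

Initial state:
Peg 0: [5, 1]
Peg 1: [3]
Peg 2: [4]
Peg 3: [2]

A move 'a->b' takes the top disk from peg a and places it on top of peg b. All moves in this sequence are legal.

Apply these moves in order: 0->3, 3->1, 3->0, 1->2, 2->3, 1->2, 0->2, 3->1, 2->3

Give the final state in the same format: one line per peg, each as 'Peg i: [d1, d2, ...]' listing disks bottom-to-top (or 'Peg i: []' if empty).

Answer: Peg 0: [5]
Peg 1: [1]
Peg 2: [4, 3]
Peg 3: [2]

Derivation:
After move 1 (0->3):
Peg 0: [5]
Peg 1: [3]
Peg 2: [4]
Peg 3: [2, 1]

After move 2 (3->1):
Peg 0: [5]
Peg 1: [3, 1]
Peg 2: [4]
Peg 3: [2]

After move 3 (3->0):
Peg 0: [5, 2]
Peg 1: [3, 1]
Peg 2: [4]
Peg 3: []

After move 4 (1->2):
Peg 0: [5, 2]
Peg 1: [3]
Peg 2: [4, 1]
Peg 3: []

After move 5 (2->3):
Peg 0: [5, 2]
Peg 1: [3]
Peg 2: [4]
Peg 3: [1]

After move 6 (1->2):
Peg 0: [5, 2]
Peg 1: []
Peg 2: [4, 3]
Peg 3: [1]

After move 7 (0->2):
Peg 0: [5]
Peg 1: []
Peg 2: [4, 3, 2]
Peg 3: [1]

After move 8 (3->1):
Peg 0: [5]
Peg 1: [1]
Peg 2: [4, 3, 2]
Peg 3: []

After move 9 (2->3):
Peg 0: [5]
Peg 1: [1]
Peg 2: [4, 3]
Peg 3: [2]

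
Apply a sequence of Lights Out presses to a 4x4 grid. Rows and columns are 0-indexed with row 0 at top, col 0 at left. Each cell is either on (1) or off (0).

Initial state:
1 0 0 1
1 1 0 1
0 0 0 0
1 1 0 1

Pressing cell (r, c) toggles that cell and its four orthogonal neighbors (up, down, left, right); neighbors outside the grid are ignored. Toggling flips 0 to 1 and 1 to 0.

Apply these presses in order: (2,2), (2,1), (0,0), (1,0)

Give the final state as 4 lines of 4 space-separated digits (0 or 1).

After press 1 at (2,2):
1 0 0 1
1 1 1 1
0 1 1 1
1 1 1 1

After press 2 at (2,1):
1 0 0 1
1 0 1 1
1 0 0 1
1 0 1 1

After press 3 at (0,0):
0 1 0 1
0 0 1 1
1 0 0 1
1 0 1 1

After press 4 at (1,0):
1 1 0 1
1 1 1 1
0 0 0 1
1 0 1 1

Answer: 1 1 0 1
1 1 1 1
0 0 0 1
1 0 1 1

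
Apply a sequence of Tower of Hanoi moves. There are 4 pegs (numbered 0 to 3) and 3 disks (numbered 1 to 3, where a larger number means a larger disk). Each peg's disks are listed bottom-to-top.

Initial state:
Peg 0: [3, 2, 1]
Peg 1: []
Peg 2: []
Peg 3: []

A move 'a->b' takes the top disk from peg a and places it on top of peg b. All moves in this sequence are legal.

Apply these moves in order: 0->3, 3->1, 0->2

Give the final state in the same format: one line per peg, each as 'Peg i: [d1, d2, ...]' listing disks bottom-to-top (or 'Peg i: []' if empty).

After move 1 (0->3):
Peg 0: [3, 2]
Peg 1: []
Peg 2: []
Peg 3: [1]

After move 2 (3->1):
Peg 0: [3, 2]
Peg 1: [1]
Peg 2: []
Peg 3: []

After move 3 (0->2):
Peg 0: [3]
Peg 1: [1]
Peg 2: [2]
Peg 3: []

Answer: Peg 0: [3]
Peg 1: [1]
Peg 2: [2]
Peg 3: []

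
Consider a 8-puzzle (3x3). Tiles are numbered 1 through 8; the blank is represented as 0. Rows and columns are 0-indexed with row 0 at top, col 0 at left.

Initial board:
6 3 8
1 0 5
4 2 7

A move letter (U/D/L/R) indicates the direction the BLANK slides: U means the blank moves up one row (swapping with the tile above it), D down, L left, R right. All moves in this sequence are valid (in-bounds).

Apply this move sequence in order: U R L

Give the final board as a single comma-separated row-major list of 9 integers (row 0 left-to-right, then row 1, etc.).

After move 1 (U):
6 0 8
1 3 5
4 2 7

After move 2 (R):
6 8 0
1 3 5
4 2 7

After move 3 (L):
6 0 8
1 3 5
4 2 7

Answer: 6, 0, 8, 1, 3, 5, 4, 2, 7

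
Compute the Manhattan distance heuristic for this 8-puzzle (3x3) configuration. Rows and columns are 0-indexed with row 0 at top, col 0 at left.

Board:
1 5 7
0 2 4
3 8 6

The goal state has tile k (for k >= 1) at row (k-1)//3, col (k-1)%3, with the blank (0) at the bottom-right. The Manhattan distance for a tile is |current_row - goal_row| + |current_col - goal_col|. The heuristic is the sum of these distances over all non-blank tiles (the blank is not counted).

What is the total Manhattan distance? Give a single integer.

Tile 1: (0,0)->(0,0) = 0
Tile 5: (0,1)->(1,1) = 1
Tile 7: (0,2)->(2,0) = 4
Tile 2: (1,1)->(0,1) = 1
Tile 4: (1,2)->(1,0) = 2
Tile 3: (2,0)->(0,2) = 4
Tile 8: (2,1)->(2,1) = 0
Tile 6: (2,2)->(1,2) = 1
Sum: 0 + 1 + 4 + 1 + 2 + 4 + 0 + 1 = 13

Answer: 13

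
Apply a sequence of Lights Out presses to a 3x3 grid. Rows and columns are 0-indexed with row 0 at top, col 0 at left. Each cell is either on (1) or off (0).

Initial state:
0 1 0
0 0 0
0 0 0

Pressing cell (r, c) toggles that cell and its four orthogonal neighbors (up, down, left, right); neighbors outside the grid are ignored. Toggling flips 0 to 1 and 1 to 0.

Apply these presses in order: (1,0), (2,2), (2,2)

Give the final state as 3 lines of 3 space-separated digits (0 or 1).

After press 1 at (1,0):
1 1 0
1 1 0
1 0 0

After press 2 at (2,2):
1 1 0
1 1 1
1 1 1

After press 3 at (2,2):
1 1 0
1 1 0
1 0 0

Answer: 1 1 0
1 1 0
1 0 0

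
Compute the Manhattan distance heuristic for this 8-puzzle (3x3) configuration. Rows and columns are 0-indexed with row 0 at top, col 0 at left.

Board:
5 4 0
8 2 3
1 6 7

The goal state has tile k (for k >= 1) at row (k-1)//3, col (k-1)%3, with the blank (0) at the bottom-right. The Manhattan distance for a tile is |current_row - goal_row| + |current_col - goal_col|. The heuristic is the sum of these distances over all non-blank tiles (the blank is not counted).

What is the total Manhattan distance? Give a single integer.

Tile 5: at (0,0), goal (1,1), distance |0-1|+|0-1| = 2
Tile 4: at (0,1), goal (1,0), distance |0-1|+|1-0| = 2
Tile 8: at (1,0), goal (2,1), distance |1-2|+|0-1| = 2
Tile 2: at (1,1), goal (0,1), distance |1-0|+|1-1| = 1
Tile 3: at (1,2), goal (0,2), distance |1-0|+|2-2| = 1
Tile 1: at (2,0), goal (0,0), distance |2-0|+|0-0| = 2
Tile 6: at (2,1), goal (1,2), distance |2-1|+|1-2| = 2
Tile 7: at (2,2), goal (2,0), distance |2-2|+|2-0| = 2
Sum: 2 + 2 + 2 + 1 + 1 + 2 + 2 + 2 = 14

Answer: 14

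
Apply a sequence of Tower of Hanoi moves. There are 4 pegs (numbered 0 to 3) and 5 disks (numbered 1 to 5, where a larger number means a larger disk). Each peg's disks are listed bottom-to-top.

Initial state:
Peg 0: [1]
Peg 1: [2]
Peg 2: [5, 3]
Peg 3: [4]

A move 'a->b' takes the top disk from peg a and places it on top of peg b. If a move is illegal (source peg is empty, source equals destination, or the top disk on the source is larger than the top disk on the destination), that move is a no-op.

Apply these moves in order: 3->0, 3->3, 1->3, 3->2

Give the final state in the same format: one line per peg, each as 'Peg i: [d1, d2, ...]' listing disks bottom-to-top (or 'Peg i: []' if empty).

After move 1 (3->0):
Peg 0: [1]
Peg 1: [2]
Peg 2: [5, 3]
Peg 3: [4]

After move 2 (3->3):
Peg 0: [1]
Peg 1: [2]
Peg 2: [5, 3]
Peg 3: [4]

After move 3 (1->3):
Peg 0: [1]
Peg 1: []
Peg 2: [5, 3]
Peg 3: [4, 2]

After move 4 (3->2):
Peg 0: [1]
Peg 1: []
Peg 2: [5, 3, 2]
Peg 3: [4]

Answer: Peg 0: [1]
Peg 1: []
Peg 2: [5, 3, 2]
Peg 3: [4]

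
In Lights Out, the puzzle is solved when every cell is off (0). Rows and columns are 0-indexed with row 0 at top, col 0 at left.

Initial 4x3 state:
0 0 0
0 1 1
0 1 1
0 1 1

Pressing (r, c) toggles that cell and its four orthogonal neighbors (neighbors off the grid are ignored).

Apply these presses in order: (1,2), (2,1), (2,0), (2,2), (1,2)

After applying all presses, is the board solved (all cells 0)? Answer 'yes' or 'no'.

After press 1 at (1,2):
0 0 1
0 0 0
0 1 0
0 1 1

After press 2 at (2,1):
0 0 1
0 1 0
1 0 1
0 0 1

After press 3 at (2,0):
0 0 1
1 1 0
0 1 1
1 0 1

After press 4 at (2,2):
0 0 1
1 1 1
0 0 0
1 0 0

After press 5 at (1,2):
0 0 0
1 0 0
0 0 1
1 0 0

Lights still on: 3

Answer: no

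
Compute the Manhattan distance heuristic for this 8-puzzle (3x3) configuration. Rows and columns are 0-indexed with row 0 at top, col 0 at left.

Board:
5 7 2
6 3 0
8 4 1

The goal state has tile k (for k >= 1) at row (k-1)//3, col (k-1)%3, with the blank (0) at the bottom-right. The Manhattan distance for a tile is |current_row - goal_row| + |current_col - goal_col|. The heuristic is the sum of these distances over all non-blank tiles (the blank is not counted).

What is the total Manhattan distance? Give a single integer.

Tile 5: (0,0)->(1,1) = 2
Tile 7: (0,1)->(2,0) = 3
Tile 2: (0,2)->(0,1) = 1
Tile 6: (1,0)->(1,2) = 2
Tile 3: (1,1)->(0,2) = 2
Tile 8: (2,0)->(2,1) = 1
Tile 4: (2,1)->(1,0) = 2
Tile 1: (2,2)->(0,0) = 4
Sum: 2 + 3 + 1 + 2 + 2 + 1 + 2 + 4 = 17

Answer: 17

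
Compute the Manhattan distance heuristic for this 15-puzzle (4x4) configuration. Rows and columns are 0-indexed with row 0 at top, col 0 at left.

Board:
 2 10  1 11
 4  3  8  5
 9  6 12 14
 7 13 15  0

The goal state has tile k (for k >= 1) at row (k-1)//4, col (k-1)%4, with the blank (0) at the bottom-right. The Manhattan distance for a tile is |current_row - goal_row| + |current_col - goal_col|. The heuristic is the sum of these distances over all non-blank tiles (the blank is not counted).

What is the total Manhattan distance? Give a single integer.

Tile 2: at (0,0), goal (0,1), distance |0-0|+|0-1| = 1
Tile 10: at (0,1), goal (2,1), distance |0-2|+|1-1| = 2
Tile 1: at (0,2), goal (0,0), distance |0-0|+|2-0| = 2
Tile 11: at (0,3), goal (2,2), distance |0-2|+|3-2| = 3
Tile 4: at (1,0), goal (0,3), distance |1-0|+|0-3| = 4
Tile 3: at (1,1), goal (0,2), distance |1-0|+|1-2| = 2
Tile 8: at (1,2), goal (1,3), distance |1-1|+|2-3| = 1
Tile 5: at (1,3), goal (1,0), distance |1-1|+|3-0| = 3
Tile 9: at (2,0), goal (2,0), distance |2-2|+|0-0| = 0
Tile 6: at (2,1), goal (1,1), distance |2-1|+|1-1| = 1
Tile 12: at (2,2), goal (2,3), distance |2-2|+|2-3| = 1
Tile 14: at (2,3), goal (3,1), distance |2-3|+|3-1| = 3
Tile 7: at (3,0), goal (1,2), distance |3-1|+|0-2| = 4
Tile 13: at (3,1), goal (3,0), distance |3-3|+|1-0| = 1
Tile 15: at (3,2), goal (3,2), distance |3-3|+|2-2| = 0
Sum: 1 + 2 + 2 + 3 + 4 + 2 + 1 + 3 + 0 + 1 + 1 + 3 + 4 + 1 + 0 = 28

Answer: 28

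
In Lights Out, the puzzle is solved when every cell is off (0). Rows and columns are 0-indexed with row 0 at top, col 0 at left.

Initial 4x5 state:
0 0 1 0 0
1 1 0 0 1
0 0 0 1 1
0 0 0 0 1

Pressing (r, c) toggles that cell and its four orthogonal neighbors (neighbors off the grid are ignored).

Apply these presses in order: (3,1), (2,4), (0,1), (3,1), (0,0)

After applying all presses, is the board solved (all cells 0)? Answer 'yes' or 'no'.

After press 1 at (3,1):
0 0 1 0 0
1 1 0 0 1
0 1 0 1 1
1 1 1 0 1

After press 2 at (2,4):
0 0 1 0 0
1 1 0 0 0
0 1 0 0 0
1 1 1 0 0

After press 3 at (0,1):
1 1 0 0 0
1 0 0 0 0
0 1 0 0 0
1 1 1 0 0

After press 4 at (3,1):
1 1 0 0 0
1 0 0 0 0
0 0 0 0 0
0 0 0 0 0

After press 5 at (0,0):
0 0 0 0 0
0 0 0 0 0
0 0 0 0 0
0 0 0 0 0

Lights still on: 0

Answer: yes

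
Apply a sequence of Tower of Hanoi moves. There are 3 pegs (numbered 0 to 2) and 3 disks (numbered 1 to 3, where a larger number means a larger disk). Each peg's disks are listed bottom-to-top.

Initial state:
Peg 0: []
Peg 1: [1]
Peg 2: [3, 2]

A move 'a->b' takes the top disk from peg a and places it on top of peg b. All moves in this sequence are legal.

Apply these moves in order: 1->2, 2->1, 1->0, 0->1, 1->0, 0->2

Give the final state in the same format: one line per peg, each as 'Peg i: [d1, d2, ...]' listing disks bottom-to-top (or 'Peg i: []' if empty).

After move 1 (1->2):
Peg 0: []
Peg 1: []
Peg 2: [3, 2, 1]

After move 2 (2->1):
Peg 0: []
Peg 1: [1]
Peg 2: [3, 2]

After move 3 (1->0):
Peg 0: [1]
Peg 1: []
Peg 2: [3, 2]

After move 4 (0->1):
Peg 0: []
Peg 1: [1]
Peg 2: [3, 2]

After move 5 (1->0):
Peg 0: [1]
Peg 1: []
Peg 2: [3, 2]

After move 6 (0->2):
Peg 0: []
Peg 1: []
Peg 2: [3, 2, 1]

Answer: Peg 0: []
Peg 1: []
Peg 2: [3, 2, 1]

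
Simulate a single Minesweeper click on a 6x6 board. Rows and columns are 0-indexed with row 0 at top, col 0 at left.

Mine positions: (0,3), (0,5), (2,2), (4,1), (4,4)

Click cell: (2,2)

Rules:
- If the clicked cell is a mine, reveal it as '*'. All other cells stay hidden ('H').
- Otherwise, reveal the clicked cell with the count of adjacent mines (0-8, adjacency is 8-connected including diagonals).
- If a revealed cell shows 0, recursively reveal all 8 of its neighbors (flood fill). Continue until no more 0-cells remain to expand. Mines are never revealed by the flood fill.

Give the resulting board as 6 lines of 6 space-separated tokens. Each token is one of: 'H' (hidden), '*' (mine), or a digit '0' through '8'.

H H H H H H
H H H H H H
H H * H H H
H H H H H H
H H H H H H
H H H H H H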